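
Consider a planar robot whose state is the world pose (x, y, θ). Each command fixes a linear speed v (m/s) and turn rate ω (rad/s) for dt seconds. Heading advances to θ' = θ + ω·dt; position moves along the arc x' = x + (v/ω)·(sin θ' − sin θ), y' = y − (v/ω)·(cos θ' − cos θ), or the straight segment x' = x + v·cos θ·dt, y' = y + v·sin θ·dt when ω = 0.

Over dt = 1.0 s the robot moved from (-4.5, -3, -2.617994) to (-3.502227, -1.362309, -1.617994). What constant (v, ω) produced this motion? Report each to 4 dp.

Δθ = -1.617994 − -2.617994 = 1.000000
ω = Δθ/dt = 1.000000/1.0 = 1.0000
R = −Δy/(cos θ' − cos θ) = -2.0000
v = R·ω = -2.0000·1.0000 = -2.0000

v = -2.0000, ω = 1.0000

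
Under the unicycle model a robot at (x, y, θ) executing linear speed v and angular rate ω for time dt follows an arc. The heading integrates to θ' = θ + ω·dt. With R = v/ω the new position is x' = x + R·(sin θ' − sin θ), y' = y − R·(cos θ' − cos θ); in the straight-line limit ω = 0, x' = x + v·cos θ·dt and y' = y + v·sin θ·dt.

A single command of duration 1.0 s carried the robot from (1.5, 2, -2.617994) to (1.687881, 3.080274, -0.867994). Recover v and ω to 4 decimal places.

Δθ = -0.867994 − -2.617994 = 1.750000
ω = Δθ/dt = 1.750000/1.0 = 1.7500
R = −Δy/(cos θ' − cos θ) = -0.7143
v = R·ω = -0.7143·1.7500 = -1.2500

v = -1.2500, ω = 1.7500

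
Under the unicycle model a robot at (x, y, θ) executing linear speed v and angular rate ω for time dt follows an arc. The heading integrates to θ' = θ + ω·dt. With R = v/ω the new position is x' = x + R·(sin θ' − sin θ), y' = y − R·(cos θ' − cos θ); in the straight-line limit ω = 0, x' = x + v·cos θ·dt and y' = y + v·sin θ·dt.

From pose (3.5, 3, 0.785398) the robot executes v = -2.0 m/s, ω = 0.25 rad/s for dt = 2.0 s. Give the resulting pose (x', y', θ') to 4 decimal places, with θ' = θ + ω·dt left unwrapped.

(1.4805, -0.4045, 1.2854)

θ' = 0.7854 + 0.25·2.0 = 1.2854
R = v/ω = -2.0/0.25 = -8.0000
x' = 3.5 + -8.0000·(sin 1.2854 − sin 0.7854) = 1.4805
y' = 3 − -8.0000·(cos 1.2854 − cos 0.7854) = -0.4045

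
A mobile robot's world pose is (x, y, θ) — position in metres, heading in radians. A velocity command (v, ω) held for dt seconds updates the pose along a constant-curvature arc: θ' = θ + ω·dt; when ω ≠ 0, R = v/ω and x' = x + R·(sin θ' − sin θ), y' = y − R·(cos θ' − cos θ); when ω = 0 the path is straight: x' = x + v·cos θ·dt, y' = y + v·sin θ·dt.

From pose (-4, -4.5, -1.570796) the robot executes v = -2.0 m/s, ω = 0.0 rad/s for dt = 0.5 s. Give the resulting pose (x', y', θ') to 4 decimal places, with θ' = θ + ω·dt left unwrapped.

θ' = -1.5708 + 0.0·0.5 = -1.5708
ω = 0 → straight: x' = -4 + -2.0·cos(-1.5708)·0.5 = -4.0000
y' = -4.5 + -2.0·sin(-1.5708)·0.5 = -3.5000

(-4.0000, -3.5000, -1.5708)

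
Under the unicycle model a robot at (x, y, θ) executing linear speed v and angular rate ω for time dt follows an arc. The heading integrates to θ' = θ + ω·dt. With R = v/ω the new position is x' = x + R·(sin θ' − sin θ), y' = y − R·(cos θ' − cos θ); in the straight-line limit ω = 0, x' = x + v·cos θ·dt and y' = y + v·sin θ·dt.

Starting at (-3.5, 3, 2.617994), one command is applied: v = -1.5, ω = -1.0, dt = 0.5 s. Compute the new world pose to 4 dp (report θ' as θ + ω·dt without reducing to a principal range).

θ' = 2.6180 + -1.0·0.5 = 2.1180
R = v/ω = -1.5/-1.0 = 1.5000
x' = -3.5 + 1.5000·(sin 2.1180 − sin 2.6180) = -2.9690
y' = 3 − 1.5000·(cos 2.1180 − cos 2.6180) = 2.4814

(-2.9690, 2.4814, 2.1180)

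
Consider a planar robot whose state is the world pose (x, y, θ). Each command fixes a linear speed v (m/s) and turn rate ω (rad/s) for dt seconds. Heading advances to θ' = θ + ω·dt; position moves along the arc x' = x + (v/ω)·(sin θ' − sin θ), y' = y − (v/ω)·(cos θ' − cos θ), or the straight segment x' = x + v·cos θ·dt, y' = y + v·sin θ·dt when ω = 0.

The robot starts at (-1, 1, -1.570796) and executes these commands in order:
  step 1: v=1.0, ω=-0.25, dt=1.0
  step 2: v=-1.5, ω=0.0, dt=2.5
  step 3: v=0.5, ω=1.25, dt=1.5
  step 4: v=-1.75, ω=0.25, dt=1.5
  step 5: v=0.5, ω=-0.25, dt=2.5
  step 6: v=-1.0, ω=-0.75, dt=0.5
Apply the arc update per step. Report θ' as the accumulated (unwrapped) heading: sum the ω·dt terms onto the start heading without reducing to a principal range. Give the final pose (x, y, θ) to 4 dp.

(-1.5608, 2.8499, -0.5708)

step 1: θ'=-1.8208 (R=-4.0000) → pose (-1.1243, 0.0104, -1.8208)
step 2: θ'=-1.8208 (straight) → pose (-0.1966, 3.6438, -1.8208)
step 3: θ'=0.0542 (R=0.4000) → pose (0.2126, 3.1454, 0.0542)
step 4: θ'=0.4292 (R=-7.0000) → pose (-2.3211, 2.5208, 0.4292)
step 5: θ'=-0.1958 (R=-2.0000) → pose (-1.0997, 2.6640, -0.1958)
step 6: θ'=-0.5708 (R=1.3333) → pose (-1.5608, 2.8499, -0.5708)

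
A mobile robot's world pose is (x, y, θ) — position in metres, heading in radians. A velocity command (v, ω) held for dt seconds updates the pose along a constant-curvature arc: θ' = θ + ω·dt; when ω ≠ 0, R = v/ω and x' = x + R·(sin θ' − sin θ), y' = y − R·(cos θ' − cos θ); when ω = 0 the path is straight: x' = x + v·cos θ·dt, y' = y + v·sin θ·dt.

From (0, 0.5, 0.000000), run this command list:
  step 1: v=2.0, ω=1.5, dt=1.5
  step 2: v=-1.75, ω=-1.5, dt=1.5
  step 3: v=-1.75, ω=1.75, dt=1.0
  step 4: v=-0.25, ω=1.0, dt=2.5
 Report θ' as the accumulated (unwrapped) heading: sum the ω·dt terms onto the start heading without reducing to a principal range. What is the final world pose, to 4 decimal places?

(-0.3846, -0.4738, 4.2500)

step 1: θ'=2.2500 (R=1.3333) → pose (1.0374, 2.6709, 2.2500)
step 2: θ'=0.0000 (R=1.1667) → pose (0.1297, 0.7714, 0.0000)
step 3: θ'=1.7500 (R=-1.0000) → pose (-0.8543, -0.4069, 1.7500)
step 4: θ'=4.2500 (R=-0.2500) → pose (-0.3846, -0.4738, 4.2500)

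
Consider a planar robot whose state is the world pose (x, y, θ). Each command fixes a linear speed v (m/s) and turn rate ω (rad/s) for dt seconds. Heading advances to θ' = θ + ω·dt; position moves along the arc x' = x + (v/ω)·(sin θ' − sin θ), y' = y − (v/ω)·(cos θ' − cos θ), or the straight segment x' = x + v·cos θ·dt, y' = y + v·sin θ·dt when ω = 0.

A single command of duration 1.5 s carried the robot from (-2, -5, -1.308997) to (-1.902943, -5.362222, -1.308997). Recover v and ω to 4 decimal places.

v = 0.2500, ω = 0.0000

Δθ = -1.308997 − -1.308997 = 0.000000
ω = Δθ/dt = 0.000000/1.5 = 0.0000
ω = 0 → v = (Δx·cos θ + Δy·sin θ)/dt = 0.2500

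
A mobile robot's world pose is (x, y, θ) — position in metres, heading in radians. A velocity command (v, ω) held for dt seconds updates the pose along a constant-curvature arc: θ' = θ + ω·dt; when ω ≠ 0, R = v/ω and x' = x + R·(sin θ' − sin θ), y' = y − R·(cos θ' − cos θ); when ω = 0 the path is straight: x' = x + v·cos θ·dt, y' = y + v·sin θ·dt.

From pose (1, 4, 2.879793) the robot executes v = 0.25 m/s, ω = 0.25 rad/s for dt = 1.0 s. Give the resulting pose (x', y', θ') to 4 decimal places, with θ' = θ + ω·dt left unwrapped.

θ' = 2.8798 + 0.25·1.0 = 3.1298
R = v/ω = 0.25/0.25 = 1.0000
x' = 1 + 1.0000·(sin 3.1298 − sin 2.8798) = 0.7530
y' = 4 − 1.0000·(cos 3.1298 − cos 2.8798) = 4.0340

(0.7530, 4.0340, 3.1298)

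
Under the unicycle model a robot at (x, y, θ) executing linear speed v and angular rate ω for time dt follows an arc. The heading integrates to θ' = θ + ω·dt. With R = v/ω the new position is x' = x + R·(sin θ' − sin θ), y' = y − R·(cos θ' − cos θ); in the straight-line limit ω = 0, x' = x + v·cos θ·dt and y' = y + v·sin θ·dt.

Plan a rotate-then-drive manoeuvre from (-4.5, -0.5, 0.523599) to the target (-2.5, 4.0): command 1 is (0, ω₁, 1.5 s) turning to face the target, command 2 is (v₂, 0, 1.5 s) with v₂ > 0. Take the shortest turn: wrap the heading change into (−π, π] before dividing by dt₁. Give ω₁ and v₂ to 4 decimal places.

heading to target = atan2(4−-0.5, -2.5−-4.5) = 1.1526
Δθ = wrap(1.1526 − 0.5236) = 0.6290; ω₁ = Δθ/dt₁ = 0.4193
distance = √((-2.5−-4.5)² + (4−-0.5)²) = 4.9244; v₂ = distance/dt₂ = 3.2830

ω₁ = 0.4193, v₂ = 3.2830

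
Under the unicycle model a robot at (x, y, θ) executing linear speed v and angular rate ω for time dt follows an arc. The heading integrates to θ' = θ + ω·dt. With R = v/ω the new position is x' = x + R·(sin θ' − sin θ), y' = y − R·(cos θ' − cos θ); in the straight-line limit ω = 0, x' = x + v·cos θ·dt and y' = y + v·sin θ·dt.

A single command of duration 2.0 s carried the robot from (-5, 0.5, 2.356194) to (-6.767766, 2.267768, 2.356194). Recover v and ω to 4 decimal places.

Δθ = 2.356194 − 2.356194 = 0.000000
ω = Δθ/dt = 0.000000/2.0 = 0.0000
ω = 0 → v = (Δx·cos θ + Δy·sin θ)/dt = 1.2500

v = 1.2500, ω = 0.0000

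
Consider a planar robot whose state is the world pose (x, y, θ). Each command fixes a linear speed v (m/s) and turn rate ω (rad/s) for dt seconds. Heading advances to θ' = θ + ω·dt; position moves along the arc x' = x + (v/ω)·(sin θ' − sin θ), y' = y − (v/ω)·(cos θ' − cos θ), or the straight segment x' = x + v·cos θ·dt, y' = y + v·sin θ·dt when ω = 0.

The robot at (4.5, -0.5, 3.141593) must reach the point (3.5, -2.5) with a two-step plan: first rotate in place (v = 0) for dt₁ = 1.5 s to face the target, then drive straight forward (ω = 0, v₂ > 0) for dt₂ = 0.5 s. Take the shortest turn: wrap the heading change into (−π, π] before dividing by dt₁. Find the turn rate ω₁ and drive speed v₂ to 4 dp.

ω₁ = 0.7381, v₂ = 4.4721

heading to target = atan2(-2.5−-0.5, 3.5−4.5) = -2.0344
Δθ = wrap(-2.0344 − 3.1416) = 1.1071; ω₁ = Δθ/dt₁ = 0.7381
distance = √((3.5−4.5)² + (-2.5−-0.5)²) = 2.2361; v₂ = distance/dt₂ = 4.4721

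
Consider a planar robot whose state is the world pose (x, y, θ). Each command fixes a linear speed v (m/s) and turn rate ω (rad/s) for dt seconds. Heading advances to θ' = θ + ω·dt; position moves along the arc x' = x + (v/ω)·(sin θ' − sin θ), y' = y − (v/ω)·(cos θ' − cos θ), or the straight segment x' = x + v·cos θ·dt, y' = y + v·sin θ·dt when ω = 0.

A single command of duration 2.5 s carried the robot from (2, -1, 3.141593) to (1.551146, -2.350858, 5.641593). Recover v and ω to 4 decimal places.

Δθ = 5.641593 − 3.141593 = 2.500000
ω = Δθ/dt = 2.500000/2.5 = 1.0000
R = −Δy/(cos θ' − cos θ) = 0.7500
v = R·ω = 0.7500·1.0000 = 0.7500

v = 0.7500, ω = 1.0000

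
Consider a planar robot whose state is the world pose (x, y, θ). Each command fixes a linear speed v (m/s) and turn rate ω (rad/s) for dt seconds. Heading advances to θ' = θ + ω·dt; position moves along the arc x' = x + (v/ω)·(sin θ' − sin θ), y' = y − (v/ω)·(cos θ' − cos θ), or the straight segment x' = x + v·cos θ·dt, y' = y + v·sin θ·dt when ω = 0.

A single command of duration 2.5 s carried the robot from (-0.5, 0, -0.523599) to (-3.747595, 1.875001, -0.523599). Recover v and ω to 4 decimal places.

v = -1.5000, ω = 0.0000

Δθ = -0.523599 − -0.523599 = 0.000000
ω = Δθ/dt = 0.000000/2.5 = 0.0000
ω = 0 → v = (Δx·cos θ + Δy·sin θ)/dt = -1.5000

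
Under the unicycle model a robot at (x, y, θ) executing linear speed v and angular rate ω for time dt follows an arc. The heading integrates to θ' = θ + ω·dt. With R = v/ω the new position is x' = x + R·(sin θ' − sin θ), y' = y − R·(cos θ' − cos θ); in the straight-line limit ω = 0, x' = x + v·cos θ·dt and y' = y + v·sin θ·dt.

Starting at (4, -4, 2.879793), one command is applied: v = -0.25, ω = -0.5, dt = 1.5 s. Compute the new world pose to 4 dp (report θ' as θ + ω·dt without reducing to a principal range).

θ' = 2.8798 + -0.5·1.5 = 2.1298
R = v/ω = -0.25/-0.5 = 0.5000
x' = 4 + 0.5000·(sin 2.1298 − sin 2.8798) = 4.2945
y' = -4 − 0.5000·(cos 2.1298 − cos 2.8798) = -4.2178

(4.2945, -4.2178, 2.1298)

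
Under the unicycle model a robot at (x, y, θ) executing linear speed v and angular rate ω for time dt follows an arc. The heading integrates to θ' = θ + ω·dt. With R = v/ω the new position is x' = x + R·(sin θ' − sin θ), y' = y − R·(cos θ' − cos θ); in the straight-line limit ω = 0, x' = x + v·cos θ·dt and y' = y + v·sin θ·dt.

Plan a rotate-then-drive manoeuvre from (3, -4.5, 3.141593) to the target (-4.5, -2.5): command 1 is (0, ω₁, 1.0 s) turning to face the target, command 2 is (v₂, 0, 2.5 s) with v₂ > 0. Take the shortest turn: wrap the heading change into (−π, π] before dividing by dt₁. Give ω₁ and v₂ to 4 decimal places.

heading to target = atan2(-2.5−-4.5, -4.5−3) = 2.8810
Δθ = wrap(2.8810 − 3.1416) = -0.2606; ω₁ = Δθ/dt₁ = -0.2606
distance = √((-4.5−3)² + (-2.5−-4.5)²) = 7.7621; v₂ = distance/dt₂ = 3.1048

ω₁ = -0.2606, v₂ = 3.1048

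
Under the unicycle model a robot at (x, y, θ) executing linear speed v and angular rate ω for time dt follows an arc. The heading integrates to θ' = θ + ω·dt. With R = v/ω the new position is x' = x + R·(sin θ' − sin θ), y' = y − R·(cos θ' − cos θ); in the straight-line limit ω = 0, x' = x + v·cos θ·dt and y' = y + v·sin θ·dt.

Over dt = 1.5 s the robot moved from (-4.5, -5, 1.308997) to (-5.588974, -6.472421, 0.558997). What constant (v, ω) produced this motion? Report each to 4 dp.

v = -1.2500, ω = -0.5000

Δθ = 0.558997 − 1.308997 = -0.750000
ω = Δθ/dt = -0.750000/1.5 = -0.5000
R = −Δy/(cos θ' − cos θ) = 2.5000
v = R·ω = 2.5000·-0.5000 = -1.2500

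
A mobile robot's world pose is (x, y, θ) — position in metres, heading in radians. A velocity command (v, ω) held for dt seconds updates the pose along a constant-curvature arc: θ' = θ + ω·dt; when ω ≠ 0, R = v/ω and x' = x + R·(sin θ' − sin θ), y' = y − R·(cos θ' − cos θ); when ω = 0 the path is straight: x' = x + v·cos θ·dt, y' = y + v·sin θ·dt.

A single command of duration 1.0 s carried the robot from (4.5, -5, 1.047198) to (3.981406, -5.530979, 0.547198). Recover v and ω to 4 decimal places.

Δθ = 0.547198 − 1.047198 = -0.500000
ω = Δθ/dt = -0.500000/1.0 = -0.5000
R = −Δy/(cos θ' − cos θ) = 1.5000
v = R·ω = 1.5000·-0.5000 = -0.7500

v = -0.7500, ω = -0.5000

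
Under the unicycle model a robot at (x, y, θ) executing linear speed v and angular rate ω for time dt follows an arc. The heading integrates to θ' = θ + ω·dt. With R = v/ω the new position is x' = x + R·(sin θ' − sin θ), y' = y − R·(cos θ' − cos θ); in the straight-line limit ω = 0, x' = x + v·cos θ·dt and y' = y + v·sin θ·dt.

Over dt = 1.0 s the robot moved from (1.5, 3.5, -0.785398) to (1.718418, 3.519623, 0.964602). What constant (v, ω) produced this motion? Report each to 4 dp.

v = 0.2500, ω = 1.7500

Δθ = 0.964602 − -0.785398 = 1.750000
ω = Δθ/dt = 1.750000/1.0 = 1.7500
R = Δx/(sin θ' − sin θ) = 0.1429
v = R·ω = 0.1429·1.7500 = 0.2500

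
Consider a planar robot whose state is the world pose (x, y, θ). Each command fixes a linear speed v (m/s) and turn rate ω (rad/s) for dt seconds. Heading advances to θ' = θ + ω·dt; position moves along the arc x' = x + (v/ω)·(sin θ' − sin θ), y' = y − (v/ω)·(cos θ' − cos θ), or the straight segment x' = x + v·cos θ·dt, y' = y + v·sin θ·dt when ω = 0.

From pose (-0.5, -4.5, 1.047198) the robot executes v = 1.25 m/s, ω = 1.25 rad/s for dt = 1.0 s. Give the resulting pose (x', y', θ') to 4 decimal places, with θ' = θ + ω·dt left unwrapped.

(-0.6185, -3.3358, 2.2972)

θ' = 1.0472 + 1.25·1.0 = 2.2972
R = v/ω = 1.25/1.25 = 1.0000
x' = -0.5 + 1.0000·(sin 2.2972 − sin 1.0472) = -0.6185
y' = -4.5 − 1.0000·(cos 2.2972 − cos 1.0472) = -3.3358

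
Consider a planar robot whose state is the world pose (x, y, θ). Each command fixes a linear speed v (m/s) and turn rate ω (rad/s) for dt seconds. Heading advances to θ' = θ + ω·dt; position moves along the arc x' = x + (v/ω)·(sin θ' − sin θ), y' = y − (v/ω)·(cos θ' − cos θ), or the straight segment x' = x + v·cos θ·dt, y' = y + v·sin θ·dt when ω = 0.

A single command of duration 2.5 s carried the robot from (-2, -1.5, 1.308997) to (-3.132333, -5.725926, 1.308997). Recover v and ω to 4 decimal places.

v = -1.7500, ω = 0.0000

Δθ = 1.308997 − 1.308997 = 0.000000
ω = Δθ/dt = 0.000000/2.5 = 0.0000
ω = 0 → v = (Δx·cos θ + Δy·sin θ)/dt = -1.7500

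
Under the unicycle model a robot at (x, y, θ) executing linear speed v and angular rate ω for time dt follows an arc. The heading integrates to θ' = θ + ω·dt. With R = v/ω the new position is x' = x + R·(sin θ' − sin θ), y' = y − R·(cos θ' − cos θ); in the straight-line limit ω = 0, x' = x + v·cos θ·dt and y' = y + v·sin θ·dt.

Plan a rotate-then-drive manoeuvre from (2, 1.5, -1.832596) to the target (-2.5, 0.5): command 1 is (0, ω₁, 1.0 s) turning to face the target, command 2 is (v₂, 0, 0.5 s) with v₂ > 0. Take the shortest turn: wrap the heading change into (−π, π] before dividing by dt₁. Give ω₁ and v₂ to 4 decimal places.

heading to target = atan2(0.5−1.5, -2.5−2) = -2.9229
Δθ = wrap(-2.9229 − -1.8326) = -1.0903; ω₁ = Δθ/dt₁ = -1.0903
distance = √((-2.5−2)² + (0.5−1.5)²) = 4.6098; v₂ = distance/dt₂ = 9.2195

ω₁ = -1.0903, v₂ = 9.2195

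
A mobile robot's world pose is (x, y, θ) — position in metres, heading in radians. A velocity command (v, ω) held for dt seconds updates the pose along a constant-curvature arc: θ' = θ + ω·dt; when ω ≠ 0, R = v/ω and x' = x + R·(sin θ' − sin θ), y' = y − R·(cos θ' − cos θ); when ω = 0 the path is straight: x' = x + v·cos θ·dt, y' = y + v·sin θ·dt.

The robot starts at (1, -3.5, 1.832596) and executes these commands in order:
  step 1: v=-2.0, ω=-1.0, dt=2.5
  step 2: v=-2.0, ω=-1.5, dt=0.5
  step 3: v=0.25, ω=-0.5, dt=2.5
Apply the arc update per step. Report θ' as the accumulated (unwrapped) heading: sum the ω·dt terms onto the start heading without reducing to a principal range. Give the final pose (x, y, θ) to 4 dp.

step 1: θ'=-0.6674 (R=2.0000) → pose (-2.1697, -5.5885, -0.6674)
step 2: θ'=-1.4174 (R=1.3333) → pose (-2.6622, -4.7450, -1.4174)
step 3: θ'=-2.6674 (R=-0.5000) → pose (-2.9280, -5.2662, -2.6674)

(-2.9280, -5.2662, -2.6674)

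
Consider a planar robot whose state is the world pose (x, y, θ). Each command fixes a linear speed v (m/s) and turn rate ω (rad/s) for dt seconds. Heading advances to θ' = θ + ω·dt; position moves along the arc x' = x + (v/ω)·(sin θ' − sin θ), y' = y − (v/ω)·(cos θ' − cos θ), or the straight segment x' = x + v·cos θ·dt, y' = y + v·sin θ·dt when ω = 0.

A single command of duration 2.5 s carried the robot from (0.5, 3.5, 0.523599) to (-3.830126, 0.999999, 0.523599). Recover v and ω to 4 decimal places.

Δθ = 0.523599 − 0.523599 = 0.000000
ω = Δθ/dt = 0.000000/2.5 = 0.0000
ω = 0 → v = (Δx·cos θ + Δy·sin θ)/dt = -2.0000

v = -2.0000, ω = 0.0000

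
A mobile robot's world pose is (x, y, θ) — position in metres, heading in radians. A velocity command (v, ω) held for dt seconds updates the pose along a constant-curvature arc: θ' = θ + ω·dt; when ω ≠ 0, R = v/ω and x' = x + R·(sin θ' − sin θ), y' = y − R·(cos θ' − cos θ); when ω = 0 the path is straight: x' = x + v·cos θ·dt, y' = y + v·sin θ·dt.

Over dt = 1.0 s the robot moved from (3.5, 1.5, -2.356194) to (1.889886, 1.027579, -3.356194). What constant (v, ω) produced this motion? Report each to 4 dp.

v = 1.7500, ω = -1.0000

Δθ = -3.356194 − -2.356194 = -1.000000
ω = Δθ/dt = -1.000000/1.0 = -1.0000
R = Δx/(sin θ' − sin θ) = -1.7500
v = R·ω = -1.7500·-1.0000 = 1.7500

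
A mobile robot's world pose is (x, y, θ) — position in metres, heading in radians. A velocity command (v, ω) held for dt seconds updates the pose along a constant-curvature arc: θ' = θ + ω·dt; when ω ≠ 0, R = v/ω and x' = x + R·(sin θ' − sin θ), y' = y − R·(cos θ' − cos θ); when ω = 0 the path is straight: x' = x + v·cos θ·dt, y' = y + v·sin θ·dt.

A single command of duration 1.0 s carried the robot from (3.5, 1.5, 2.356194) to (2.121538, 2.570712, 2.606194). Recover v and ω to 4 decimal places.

Δθ = 2.606194 − 2.356194 = 0.250000
ω = Δθ/dt = 0.250000/1.0 = 0.2500
R = Δx/(sin θ' − sin θ) = 7.0000
v = R·ω = 7.0000·0.2500 = 1.7500

v = 1.7500, ω = 0.2500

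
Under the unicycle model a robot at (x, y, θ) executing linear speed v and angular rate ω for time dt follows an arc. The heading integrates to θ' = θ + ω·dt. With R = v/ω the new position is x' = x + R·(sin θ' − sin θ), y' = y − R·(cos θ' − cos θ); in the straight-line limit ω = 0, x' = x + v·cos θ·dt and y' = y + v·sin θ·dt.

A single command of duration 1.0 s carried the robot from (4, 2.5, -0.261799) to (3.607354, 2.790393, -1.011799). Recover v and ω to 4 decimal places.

v = -0.5000, ω = -0.7500

Δθ = -1.011799 − -0.261799 = -0.750000
ω = Δθ/dt = -0.750000/1.0 = -0.7500
R = Δx/(sin θ' − sin θ) = 0.6667
v = R·ω = 0.6667·-0.7500 = -0.5000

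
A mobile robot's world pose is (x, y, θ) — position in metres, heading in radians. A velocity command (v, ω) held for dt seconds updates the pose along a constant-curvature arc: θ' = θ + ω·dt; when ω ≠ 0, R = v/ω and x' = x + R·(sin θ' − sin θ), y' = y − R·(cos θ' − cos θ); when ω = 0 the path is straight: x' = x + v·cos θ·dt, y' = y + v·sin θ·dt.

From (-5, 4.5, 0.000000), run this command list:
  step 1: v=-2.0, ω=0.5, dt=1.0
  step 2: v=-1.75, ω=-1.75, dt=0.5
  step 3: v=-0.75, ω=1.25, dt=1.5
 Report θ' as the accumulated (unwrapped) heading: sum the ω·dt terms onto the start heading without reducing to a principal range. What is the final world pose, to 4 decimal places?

(-8.5817, 3.4415, 1.5000)

step 1: θ'=0.5000 (R=-4.0000) → pose (-6.9177, 4.0103, 0.5000)
step 2: θ'=-0.3750 (R=1.0000) → pose (-7.7634, 3.9574, -0.3750)
step 3: θ'=1.5000 (R=-0.6000) → pose (-8.5817, 3.4415, 1.5000)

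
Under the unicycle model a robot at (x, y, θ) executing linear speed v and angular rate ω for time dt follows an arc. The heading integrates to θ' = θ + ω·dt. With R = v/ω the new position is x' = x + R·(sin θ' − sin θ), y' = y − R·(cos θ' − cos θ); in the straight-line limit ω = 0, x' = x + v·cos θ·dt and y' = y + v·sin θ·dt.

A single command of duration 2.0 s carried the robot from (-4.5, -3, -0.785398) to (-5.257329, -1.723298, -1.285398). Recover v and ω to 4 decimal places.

Δθ = -1.285398 − -0.785398 = -0.500000
ω = Δθ/dt = -0.500000/2.0 = -0.2500
R = −Δy/(cos θ' − cos θ) = 3.0000
v = R·ω = 3.0000·-0.2500 = -0.7500

v = -0.7500, ω = -0.2500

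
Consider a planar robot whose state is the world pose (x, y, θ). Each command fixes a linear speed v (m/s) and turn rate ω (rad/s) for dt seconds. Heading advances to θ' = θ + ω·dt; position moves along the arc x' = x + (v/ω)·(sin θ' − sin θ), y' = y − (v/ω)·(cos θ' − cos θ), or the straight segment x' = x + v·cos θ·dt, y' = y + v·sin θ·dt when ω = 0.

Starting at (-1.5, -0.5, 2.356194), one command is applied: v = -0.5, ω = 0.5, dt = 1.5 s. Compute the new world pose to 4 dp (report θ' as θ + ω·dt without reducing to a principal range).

(-0.8283, -0.7923, 3.1062)

θ' = 2.3562 + 0.5·1.5 = 3.1062
R = v/ω = -0.5/0.5 = -1.0000
x' = -1.5 + -1.0000·(sin 3.1062 − sin 2.3562) = -0.8283
y' = -0.5 − -1.0000·(cos 3.1062 − cos 2.3562) = -0.7923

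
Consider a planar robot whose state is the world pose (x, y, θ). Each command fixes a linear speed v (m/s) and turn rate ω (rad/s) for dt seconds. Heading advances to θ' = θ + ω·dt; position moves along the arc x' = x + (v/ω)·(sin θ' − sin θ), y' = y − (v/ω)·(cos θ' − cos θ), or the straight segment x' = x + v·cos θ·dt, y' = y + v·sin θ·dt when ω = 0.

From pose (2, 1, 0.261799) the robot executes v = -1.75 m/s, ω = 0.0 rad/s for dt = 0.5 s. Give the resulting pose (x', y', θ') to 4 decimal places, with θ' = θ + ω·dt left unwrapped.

(1.1548, 0.7735, 0.2618)

θ' = 0.2618 + 0.0·0.5 = 0.2618
ω = 0 → straight: x' = 2 + -1.75·cos(0.2618)·0.5 = 1.1548
y' = 1 + -1.75·sin(0.2618)·0.5 = 0.7735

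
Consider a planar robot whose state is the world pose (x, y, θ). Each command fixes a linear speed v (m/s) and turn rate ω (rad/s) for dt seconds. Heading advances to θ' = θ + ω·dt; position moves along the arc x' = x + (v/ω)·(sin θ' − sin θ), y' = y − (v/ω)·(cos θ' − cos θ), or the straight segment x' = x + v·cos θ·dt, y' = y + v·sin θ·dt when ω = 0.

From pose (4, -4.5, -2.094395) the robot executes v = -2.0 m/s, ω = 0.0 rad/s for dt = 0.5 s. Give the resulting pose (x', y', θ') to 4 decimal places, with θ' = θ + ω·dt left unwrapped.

θ' = -2.0944 + 0.0·0.5 = -2.0944
ω = 0 → straight: x' = 4 + -2.0·cos(-2.0944)·0.5 = 4.5000
y' = -4.5 + -2.0·sin(-2.0944)·0.5 = -3.6340

(4.5000, -3.6340, -2.0944)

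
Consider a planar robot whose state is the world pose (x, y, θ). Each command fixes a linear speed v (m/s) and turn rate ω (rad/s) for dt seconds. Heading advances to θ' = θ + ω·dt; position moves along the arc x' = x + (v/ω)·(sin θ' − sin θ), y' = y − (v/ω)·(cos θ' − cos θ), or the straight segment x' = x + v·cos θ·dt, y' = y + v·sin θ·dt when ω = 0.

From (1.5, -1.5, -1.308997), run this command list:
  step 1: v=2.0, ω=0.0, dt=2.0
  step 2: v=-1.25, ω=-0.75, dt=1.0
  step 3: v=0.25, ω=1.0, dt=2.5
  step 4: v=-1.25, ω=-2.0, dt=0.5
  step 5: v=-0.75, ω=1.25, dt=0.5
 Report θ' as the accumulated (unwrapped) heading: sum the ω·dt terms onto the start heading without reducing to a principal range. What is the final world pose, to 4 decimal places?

(2.0447, -4.3686, 0.0660)

step 1: θ'=-1.3090 (straight) → pose (2.5353, -5.3637, -1.3090)
step 2: θ'=-2.0590 (R=1.6667) → pose (2.6732, -4.1506, -2.0590)
step 3: θ'=0.4410 (R=0.2500) → pose (3.0007, -4.4939, 0.4410)
step 4: θ'=-0.5590 (R=0.6250) → pose (2.4025, -4.4586, -0.5590)
step 5: θ'=0.0660 (R=-0.6000) → pose (2.0447, -4.3686, 0.0660)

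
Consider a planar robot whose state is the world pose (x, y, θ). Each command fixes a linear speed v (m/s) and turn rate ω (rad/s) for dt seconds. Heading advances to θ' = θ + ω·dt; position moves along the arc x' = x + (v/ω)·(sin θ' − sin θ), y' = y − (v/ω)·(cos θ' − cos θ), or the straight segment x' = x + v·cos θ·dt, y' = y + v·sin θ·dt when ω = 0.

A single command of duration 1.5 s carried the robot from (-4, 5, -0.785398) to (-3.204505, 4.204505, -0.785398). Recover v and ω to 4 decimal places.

Δθ = -0.785398 − -0.785398 = 0.000000
ω = Δθ/dt = 0.000000/1.5 = 0.0000
ω = 0 → v = (Δx·cos θ + Δy·sin θ)/dt = 0.7500

v = 0.7500, ω = 0.0000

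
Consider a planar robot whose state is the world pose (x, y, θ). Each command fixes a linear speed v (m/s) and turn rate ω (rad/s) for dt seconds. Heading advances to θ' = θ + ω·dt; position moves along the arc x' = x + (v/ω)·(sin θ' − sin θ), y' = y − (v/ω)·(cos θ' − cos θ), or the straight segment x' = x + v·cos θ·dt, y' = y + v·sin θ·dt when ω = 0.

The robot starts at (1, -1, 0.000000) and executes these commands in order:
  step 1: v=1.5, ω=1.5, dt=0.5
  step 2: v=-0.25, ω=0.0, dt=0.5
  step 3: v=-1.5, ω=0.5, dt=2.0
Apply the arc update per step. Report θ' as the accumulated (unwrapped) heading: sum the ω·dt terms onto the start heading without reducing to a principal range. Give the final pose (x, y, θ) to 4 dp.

step 1: θ'=0.7500 (R=1.0000) → pose (1.6816, -0.7317, 0.7500)
step 2: θ'=0.7500 (straight) → pose (1.5902, -0.8169, 0.7500)
step 3: θ'=1.7500 (R=-3.0000) → pose (0.6831, -3.5467, 1.7500)

(0.6831, -3.5467, 1.7500)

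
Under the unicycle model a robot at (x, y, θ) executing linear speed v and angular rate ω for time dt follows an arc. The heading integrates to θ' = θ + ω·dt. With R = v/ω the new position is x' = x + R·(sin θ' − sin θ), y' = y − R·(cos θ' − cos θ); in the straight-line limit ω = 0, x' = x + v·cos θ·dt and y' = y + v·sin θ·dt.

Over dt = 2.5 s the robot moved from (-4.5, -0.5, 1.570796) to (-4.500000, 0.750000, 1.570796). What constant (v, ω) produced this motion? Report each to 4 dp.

Δθ = 1.570796 − 1.570796 = 0.000000
ω = Δθ/dt = 0.000000/2.5 = 0.0000
ω = 0 → v = (Δx·cos θ + Δy·sin θ)/dt = 0.5000

v = 0.5000, ω = 0.0000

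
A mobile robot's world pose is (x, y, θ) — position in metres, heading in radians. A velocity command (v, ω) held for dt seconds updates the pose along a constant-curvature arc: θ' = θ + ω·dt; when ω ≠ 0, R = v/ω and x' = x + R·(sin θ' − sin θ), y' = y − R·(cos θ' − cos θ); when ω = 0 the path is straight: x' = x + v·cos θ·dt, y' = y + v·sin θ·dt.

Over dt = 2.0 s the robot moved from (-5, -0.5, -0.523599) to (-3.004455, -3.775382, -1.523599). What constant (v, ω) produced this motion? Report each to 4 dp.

v = 2.0000, ω = -0.5000

Δθ = -1.523599 − -0.523599 = -1.000000
ω = Δθ/dt = -1.000000/2.0 = -0.5000
R = −Δy/(cos θ' − cos θ) = -4.0000
v = R·ω = -4.0000·-0.5000 = 2.0000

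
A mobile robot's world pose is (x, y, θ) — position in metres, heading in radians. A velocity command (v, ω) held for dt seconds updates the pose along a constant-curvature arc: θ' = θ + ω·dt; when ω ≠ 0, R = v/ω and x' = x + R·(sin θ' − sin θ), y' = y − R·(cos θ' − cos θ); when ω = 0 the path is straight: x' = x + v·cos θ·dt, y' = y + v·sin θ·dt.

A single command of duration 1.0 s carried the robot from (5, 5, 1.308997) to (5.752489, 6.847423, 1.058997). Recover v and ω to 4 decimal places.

Δθ = 1.058997 − 1.308997 = -0.250000
ω = Δθ/dt = -0.250000/1.0 = -0.2500
R = −Δy/(cos θ' − cos θ) = -8.0000
v = R·ω = -8.0000·-0.2500 = 2.0000

v = 2.0000, ω = -0.2500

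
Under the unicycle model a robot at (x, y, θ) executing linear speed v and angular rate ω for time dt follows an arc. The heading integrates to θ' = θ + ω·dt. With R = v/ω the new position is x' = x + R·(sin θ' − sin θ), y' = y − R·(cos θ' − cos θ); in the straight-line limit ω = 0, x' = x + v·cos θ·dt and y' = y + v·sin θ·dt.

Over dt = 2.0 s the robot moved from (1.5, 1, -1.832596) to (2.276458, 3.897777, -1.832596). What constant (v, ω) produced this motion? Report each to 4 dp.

Δθ = -1.832596 − -1.832596 = 0.000000
ω = Δθ/dt = 0.000000/2.0 = 0.0000
ω = 0 → v = (Δx·cos θ + Δy·sin θ)/dt = -1.5000

v = -1.5000, ω = 0.0000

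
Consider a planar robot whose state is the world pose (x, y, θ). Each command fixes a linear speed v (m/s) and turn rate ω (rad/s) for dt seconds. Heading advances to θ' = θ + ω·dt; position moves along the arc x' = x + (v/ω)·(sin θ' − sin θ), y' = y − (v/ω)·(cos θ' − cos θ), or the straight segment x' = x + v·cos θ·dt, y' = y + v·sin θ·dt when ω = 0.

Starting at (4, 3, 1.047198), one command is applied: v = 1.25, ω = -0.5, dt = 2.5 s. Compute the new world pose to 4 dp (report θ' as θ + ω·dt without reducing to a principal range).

θ' = 1.0472 + -0.5·2.5 = -0.2028
R = v/ω = 1.25/-0.5 = -2.5000
x' = 4 + -2.5000·(sin -0.2028 − sin 1.0472) = 6.6686
y' = 3 − -2.5000·(cos -0.2028 − cos 1.0472) = 4.1988

(6.6686, 4.1988, -0.2028)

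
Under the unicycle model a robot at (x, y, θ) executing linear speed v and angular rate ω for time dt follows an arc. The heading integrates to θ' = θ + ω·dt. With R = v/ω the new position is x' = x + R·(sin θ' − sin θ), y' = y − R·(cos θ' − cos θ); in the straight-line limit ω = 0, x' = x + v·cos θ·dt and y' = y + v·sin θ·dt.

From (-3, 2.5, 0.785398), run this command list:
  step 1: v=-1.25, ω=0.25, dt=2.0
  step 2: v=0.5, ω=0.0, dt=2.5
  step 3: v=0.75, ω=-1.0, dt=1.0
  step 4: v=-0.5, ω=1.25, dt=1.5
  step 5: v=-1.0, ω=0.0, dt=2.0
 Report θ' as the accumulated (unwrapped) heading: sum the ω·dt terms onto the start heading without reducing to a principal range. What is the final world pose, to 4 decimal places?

step 1: θ'=1.2854 (R=-5.0000) → pose (-4.2622, 0.3722, 1.2854)
step 2: θ'=1.2854 (straight) → pose (-3.9103, 1.5716, 1.2854)
step 3: θ'=0.2854 (R=-0.7500) → pose (-3.4018, 2.0801, 0.2854)
step 4: θ'=2.1604 (R=-0.4000) → pose (-3.6216, 1.4739, 2.1604)
step 5: θ'=2.1604 (straight) → pose (-2.5096, -0.1884, 2.1604)

(-2.5096, -0.1884, 2.1604)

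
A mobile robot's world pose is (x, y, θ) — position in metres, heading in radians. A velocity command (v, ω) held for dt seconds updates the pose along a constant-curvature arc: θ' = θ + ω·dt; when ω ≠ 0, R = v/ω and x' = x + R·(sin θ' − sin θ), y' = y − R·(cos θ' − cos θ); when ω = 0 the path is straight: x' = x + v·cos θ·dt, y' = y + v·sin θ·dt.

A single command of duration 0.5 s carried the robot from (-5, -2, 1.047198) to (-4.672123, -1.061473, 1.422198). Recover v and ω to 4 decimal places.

v = 2.0000, ω = 0.7500

Δθ = 1.422198 − 1.047198 = 0.375000
ω = Δθ/dt = 0.375000/0.5 = 0.7500
R = −Δy/(cos θ' − cos θ) = 2.6667
v = R·ω = 2.6667·0.7500 = 2.0000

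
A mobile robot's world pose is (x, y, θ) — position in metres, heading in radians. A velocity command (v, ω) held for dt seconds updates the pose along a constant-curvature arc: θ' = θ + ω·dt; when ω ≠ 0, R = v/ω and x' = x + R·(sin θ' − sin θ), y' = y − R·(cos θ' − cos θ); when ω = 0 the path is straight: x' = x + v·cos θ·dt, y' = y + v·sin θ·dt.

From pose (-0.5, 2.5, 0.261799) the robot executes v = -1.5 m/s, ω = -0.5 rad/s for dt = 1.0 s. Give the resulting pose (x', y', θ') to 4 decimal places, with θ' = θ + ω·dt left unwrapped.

θ' = 0.2618 + -0.5·1.0 = -0.2382
R = v/ω = -1.5/-0.5 = 3.0000
x' = -0.5 + 3.0000·(sin -0.2382 − sin 0.2618) = -1.9843
y' = 2.5 − 3.0000·(cos -0.2382 − cos 0.2618) = 2.4825

(-1.9843, 2.4825, -0.2382)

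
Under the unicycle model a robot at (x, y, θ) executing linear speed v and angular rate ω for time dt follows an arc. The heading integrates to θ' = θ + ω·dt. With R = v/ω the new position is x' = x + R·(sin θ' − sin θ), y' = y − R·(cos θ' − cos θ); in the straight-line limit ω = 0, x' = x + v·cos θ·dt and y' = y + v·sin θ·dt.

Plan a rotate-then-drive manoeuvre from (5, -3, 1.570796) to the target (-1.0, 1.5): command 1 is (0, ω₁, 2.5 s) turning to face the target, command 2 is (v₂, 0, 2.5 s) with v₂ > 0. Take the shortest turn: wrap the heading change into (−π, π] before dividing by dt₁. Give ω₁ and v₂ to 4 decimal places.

ω₁ = 0.3709, v₂ = 3.0000

heading to target = atan2(1.5−-3, -1−5) = 2.4981
Δθ = wrap(2.4981 − 1.5708) = 0.9273; ω₁ = Δθ/dt₁ = 0.3709
distance = √((-1−5)² + (1.5−-3)²) = 7.5000; v₂ = distance/dt₂ = 3.0000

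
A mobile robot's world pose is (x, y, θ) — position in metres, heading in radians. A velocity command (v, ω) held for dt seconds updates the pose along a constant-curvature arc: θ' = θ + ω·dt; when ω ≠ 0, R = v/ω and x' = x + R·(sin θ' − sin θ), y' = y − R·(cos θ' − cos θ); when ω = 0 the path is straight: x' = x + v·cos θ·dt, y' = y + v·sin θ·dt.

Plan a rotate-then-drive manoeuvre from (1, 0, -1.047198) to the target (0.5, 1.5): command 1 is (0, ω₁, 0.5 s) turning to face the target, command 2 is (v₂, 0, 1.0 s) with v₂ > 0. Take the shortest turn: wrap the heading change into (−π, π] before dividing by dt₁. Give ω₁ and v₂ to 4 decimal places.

ω₁ = 5.8795, v₂ = 1.5811

heading to target = atan2(1.5−0, 0.5−1) = 1.8925
Δθ = wrap(1.8925 − -1.0472) = 2.9397; ω₁ = Δθ/dt₁ = 5.8795
distance = √((0.5−1)² + (1.5−0)²) = 1.5811; v₂ = distance/dt₂ = 1.5811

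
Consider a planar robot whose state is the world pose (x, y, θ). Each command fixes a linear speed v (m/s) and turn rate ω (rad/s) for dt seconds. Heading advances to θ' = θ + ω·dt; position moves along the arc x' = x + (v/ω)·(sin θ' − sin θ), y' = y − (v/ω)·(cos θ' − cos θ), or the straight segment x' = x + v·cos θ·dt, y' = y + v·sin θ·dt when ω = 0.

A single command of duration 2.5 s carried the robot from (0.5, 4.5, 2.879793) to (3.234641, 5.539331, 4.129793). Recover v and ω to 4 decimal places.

Δθ = 4.129793 − 2.879793 = 1.250000
ω = Δθ/dt = 1.250000/2.5 = 0.5000
R = Δx/(sin θ' − sin θ) = -2.5000
v = R·ω = -2.5000·0.5000 = -1.2500

v = -1.2500, ω = 0.5000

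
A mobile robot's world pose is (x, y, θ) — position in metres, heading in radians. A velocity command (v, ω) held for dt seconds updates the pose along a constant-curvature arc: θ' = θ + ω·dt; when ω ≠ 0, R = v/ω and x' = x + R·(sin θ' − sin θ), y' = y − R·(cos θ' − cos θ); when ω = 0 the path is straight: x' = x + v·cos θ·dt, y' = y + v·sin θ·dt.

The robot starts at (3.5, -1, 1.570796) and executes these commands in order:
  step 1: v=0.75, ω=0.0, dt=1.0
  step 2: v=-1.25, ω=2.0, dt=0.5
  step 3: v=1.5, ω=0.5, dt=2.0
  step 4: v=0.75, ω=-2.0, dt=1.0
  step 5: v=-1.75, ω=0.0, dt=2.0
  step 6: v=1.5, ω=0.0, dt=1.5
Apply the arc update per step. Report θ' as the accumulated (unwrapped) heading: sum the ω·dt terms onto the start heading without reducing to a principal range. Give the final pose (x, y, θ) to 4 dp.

step 1: θ'=1.5708 (straight) → pose (3.5000, -0.2500, 1.5708)
step 2: θ'=2.5708 (R=-0.6250) → pose (3.7873, -0.7759, 2.5708)
step 3: θ'=3.5708 (R=3.0000) → pose (0.9180, -0.5724, 3.5708)
step 4: θ'=1.5708 (R=-0.3750) → pose (0.3869, -0.2315, 1.5708)
step 5: θ'=1.5708 (straight) → pose (0.3869, -3.7315, 1.5708)
step 6: θ'=1.5708 (straight) → pose (0.3869, -1.4815, 1.5708)

(0.3869, -1.4815, 1.5708)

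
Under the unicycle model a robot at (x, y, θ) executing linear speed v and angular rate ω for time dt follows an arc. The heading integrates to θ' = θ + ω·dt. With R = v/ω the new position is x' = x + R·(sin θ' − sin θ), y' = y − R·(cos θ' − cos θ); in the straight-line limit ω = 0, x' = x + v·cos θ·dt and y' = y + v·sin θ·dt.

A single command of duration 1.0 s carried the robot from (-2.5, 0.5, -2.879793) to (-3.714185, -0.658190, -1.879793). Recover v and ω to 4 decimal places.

Δθ = -1.879793 − -2.879793 = 1.000000
ω = Δθ/dt = 1.000000/1.0 = 1.0000
R = Δx/(sin θ' − sin θ) = 1.7500
v = R·ω = 1.7500·1.0000 = 1.7500

v = 1.7500, ω = 1.0000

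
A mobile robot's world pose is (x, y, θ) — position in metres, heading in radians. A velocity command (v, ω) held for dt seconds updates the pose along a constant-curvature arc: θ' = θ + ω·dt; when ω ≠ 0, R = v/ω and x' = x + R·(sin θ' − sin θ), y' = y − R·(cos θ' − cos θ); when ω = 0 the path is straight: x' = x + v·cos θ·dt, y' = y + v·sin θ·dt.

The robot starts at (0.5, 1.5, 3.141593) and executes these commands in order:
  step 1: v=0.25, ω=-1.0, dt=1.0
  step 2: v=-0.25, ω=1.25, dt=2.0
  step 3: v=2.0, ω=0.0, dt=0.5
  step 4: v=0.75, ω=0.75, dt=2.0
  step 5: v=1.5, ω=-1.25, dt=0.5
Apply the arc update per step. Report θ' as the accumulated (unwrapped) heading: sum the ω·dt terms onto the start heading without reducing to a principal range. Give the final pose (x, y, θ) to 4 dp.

(2.1061, -0.6730, 5.5166)

step 1: θ'=2.1416 (R=-0.2500) → pose (0.2896, 1.6149, 2.1416)
step 2: θ'=4.6416 (R=-0.2000) → pose (0.6574, 1.7088, 4.6416)
step 3: θ'=4.6416 (straight) → pose (0.5867, 0.7113, 4.6416)
step 4: θ'=6.1416 (R=1.0000) → pose (1.4431, -0.3494, 6.1416)
step 5: θ'=5.5166 (R=-1.2000) → pose (2.1061, -0.6730, 5.5166)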